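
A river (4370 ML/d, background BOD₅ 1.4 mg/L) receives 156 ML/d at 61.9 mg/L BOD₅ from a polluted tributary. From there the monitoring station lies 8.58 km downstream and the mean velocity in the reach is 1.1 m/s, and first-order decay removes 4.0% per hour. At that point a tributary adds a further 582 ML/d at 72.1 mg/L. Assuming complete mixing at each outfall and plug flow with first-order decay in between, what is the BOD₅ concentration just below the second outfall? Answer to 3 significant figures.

Mixed concentration C = ΣQC/ΣQ = (4370·1.400 + 156.0·61.90) / 4526 = 15770/4526 = 3.485 mg/L; combined flow 4526 ML/d.
Travel time t = 8.58·1000 / 1.1 = 7800 s = 2.167 h.
4.0%/h lost → k = −ln(1 − 0.04) = 0.04082 h⁻¹.
First-order decay: C = 3.485·exp(−k·t) = 3.485·0.9154 = 3.190 mg/L.
Second outfall: C = (4526·3.190 + 582.0·72.10)/5108 = 11.04 mg/L.

11.0 mg/L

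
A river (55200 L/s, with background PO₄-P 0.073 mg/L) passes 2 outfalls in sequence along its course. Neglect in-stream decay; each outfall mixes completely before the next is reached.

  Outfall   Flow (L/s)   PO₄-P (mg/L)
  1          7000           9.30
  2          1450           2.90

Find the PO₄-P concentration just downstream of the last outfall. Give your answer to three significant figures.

Outfall 1: combined Q = 62200 L/s; C = (55200·0.07300 + 7000·9.300)/62200 = 1.111 mg/L.
Outfall 2: combined Q = 63650 L/s; C = (62200·1.111 + 1450·2.900)/63650 = 1.152 mg/L.

1.15 mg/L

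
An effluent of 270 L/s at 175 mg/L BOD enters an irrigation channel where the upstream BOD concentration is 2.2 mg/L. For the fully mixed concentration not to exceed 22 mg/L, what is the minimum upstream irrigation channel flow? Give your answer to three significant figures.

Set C_mix = 22: (Q·2.200 + 270.0·175.0) / (Q + 270.0) = 22
→ Q = 270.0·(175.0 − 22)/(22 − 2.200) = 2086 L/s.

2090 L/s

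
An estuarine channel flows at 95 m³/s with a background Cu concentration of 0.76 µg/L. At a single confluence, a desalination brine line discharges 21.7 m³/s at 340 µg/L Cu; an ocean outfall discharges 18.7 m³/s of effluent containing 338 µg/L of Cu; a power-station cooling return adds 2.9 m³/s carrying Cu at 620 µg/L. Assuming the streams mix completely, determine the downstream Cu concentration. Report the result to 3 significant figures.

113 µg/L

Flow-weighted average: C = (95.00·0.7600 + 21.70·340.0 + 18.70·338.0 + 2.900·620.0) / 138.3 = 15570/138.3 = 112.6 µg/L.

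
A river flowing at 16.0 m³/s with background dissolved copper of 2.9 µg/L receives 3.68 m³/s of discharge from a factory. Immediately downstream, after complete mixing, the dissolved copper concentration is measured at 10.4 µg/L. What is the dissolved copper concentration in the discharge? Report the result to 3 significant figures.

43.0 µg/L

Mass balance: 16.00·2.900 + 3.680·Cₑ = 19.68·10.40
→ Cₑ = (19.68·10.40 − 16.00·2.900) / 3.680 = 43.01 µg/L.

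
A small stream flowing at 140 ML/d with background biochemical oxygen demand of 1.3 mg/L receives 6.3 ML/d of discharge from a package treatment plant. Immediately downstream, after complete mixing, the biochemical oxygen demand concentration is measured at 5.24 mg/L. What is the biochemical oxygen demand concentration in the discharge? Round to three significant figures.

Mass balance: 140.0·1.300 + 6.300·Cₑ = 146.3·5.240
→ Cₑ = (146.3·5.240 − 140.0·1.300) / 6.300 = 92.80 mg/L.

92.8 mg/L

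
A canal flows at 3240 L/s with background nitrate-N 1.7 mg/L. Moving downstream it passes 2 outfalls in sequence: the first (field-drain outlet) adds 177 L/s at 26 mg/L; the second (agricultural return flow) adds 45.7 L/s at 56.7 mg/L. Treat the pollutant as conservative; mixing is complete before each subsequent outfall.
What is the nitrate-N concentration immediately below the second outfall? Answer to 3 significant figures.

3.67 mg/L

After outfall 1: Q = 3240 + 177.0 = 3417 L/s; C = (3240·1.700 + 177.0·26.00)/3417 = 2.959 mg/L.
After outfall 2: Q = 3417 + 45.70 = 3463 L/s; C = (3417·2.959 + 45.70·56.70)/3463 = 3.668 mg/L.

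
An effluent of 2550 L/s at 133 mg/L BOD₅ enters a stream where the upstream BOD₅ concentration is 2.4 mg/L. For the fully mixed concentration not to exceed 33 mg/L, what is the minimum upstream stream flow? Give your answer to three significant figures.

Set C_mix = 33: (Q·2.400 + 2550·133.0) / (Q + 2550) = 33
→ Q = 2550·(133.0 − 33)/(33 − 2.400) = 8333 L/s.

8330 L/s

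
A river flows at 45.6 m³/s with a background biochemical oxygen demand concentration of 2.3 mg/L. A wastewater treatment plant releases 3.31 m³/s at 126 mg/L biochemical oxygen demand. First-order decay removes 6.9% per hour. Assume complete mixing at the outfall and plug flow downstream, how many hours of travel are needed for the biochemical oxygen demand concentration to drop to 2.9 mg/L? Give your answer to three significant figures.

After mixing, C = (45.60·2.300 + 3.310·126.0) / 48.91 = 521.9/48.91 = 10.67 mg/L.
6.9%/h lost → k = −ln(1 − 0.069) = 0.07150 h⁻¹.
10.67·exp(−k·t) = 2.9 → t = ln(10.67/2.9)/k = 65600 s = 18.22 h.

18.2 h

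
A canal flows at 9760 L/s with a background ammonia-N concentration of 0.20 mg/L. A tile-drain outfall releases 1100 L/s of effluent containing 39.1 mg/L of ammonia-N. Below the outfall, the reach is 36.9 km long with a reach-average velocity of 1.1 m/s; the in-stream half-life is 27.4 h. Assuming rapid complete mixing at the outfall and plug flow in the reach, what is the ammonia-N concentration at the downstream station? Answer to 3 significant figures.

After mixing, C = (9760·0.2000 + 1100·39.10) / 10860 = 44960/10860 = 4.140 mg/L.
Travel time t = 36.9·1000 / 1.1 = 33550 s = 9.318 h.
Half-life 27.4 h → k = ln 2 / 27.4 = 0.02530 h⁻¹ = 0.6071 d⁻¹.
First-order decay: C = 4.140·exp(−k·t) = 4.140·0.7900 = 3.271 mg/L.

3.27 mg/L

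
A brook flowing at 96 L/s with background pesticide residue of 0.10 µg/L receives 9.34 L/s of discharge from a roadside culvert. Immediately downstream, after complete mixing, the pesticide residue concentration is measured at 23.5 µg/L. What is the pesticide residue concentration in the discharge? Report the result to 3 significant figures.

Mass balance: 96.00·0.1000 + 9.340·Cₑ = 105.3·23.50
→ Cₑ = (105.3·23.50 − 96.00·0.1000) / 9.340 = 264.0 µg/L.

264 µg/L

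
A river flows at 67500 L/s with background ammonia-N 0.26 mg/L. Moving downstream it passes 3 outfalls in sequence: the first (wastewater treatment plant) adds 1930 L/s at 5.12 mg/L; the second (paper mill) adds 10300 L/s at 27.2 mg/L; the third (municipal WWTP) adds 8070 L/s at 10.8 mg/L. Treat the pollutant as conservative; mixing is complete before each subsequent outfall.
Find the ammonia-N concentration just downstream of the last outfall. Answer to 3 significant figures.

4.50 mg/L

Outfall 1: combined Q = 69430 L/s; C = (67500·0.2600 + 1930·5.120)/69430 = 0.3951 mg/L.
Outfall 2: combined Q = 79730 L/s; C = (69430·0.3951 + 10300·27.20)/79730 = 3.858 mg/L.
Outfall 3: combined Q = 87800 L/s; C = (79730·3.858 + 8070·10.80)/87800 = 4.496 mg/L.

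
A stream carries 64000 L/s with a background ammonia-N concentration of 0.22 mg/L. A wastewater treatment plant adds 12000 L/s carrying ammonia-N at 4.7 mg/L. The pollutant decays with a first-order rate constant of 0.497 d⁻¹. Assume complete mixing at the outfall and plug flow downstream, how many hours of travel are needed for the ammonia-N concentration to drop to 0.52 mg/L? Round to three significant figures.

Flow-weighted average: C = (64000·0.2200 + 12000·4.700) / 76000 = 70480/76000 = 0.9274 mg/L.
0.9274·exp(−k·t) = 0.52 → t = ln(0.9274/0.52)/k = 100600 s = 27.94 h.

27.9 h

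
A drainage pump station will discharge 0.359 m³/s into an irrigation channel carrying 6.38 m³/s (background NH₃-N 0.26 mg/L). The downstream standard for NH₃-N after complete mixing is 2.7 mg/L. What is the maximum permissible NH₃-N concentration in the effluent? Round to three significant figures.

46.1 mg/L

At the limit, (Qr·Cr + Qe·Cₑ)/(Qr + Qe) = 2.7:
Cₑ = (6.739·2.7 − 6.380·0.2600) / 0.3590 = 46.06 mg/L.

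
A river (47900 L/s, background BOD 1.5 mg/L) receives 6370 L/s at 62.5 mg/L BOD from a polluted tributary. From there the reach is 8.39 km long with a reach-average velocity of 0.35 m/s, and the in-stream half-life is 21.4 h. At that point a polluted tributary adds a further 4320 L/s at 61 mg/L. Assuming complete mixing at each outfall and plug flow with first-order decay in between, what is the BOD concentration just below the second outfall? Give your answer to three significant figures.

11.0 mg/L

After mixing, C = (47900·1.500 + 6370·62.50) / 54270 = 470000/54270 = 8.660 mg/L; combined flow 54270 L/s.
Travel time t = 8.39·1000 / 0.35 = 23970 s = 6.659 h.
Half-life 21.4 h → k = ln 2 / 21.4 = 0.03239 h⁻¹ = 0.7774 d⁻¹.
First-order decay: C = 8.660·exp(−k·t) = 8.660·0.8060 = 6.980 mg/L.
Second outfall: C = (54270·6.980 + 4320·61.00)/58590 = 10.96 mg/L.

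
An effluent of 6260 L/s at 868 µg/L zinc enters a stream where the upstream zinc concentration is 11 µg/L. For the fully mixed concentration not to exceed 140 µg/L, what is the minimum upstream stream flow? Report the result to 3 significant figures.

Set C_mix = 140: (Q·11.00 + 6260·868.0) / (Q + 6260) = 140
→ Q = 6260·(868.0 − 140)/(140 − 11.00) = 35330 L/s.

35300 L/s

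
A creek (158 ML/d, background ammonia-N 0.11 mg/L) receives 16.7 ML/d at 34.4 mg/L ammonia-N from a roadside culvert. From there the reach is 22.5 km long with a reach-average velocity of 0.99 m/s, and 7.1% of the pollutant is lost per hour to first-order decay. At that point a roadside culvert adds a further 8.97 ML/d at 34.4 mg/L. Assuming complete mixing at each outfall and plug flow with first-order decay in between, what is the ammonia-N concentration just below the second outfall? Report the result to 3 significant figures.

Mixed concentration C = ΣQC/ΣQ = (158.0·0.1100 + 16.70·34.40) / 174.7 = 591.9/174.7 = 3.388 mg/L; combined flow 174.7 ML/d.
Travel time t = 22.5·1000 / 0.99 = 22730 s = 6.313 h.
7.1%/h lost → k = −ln(1 − 0.071) = 0.07365 h⁻¹.
Applying C = C₀e^(−kt): 3.388 × 0.6282 = 2.128 mg/L.
Second outfall: C = (174.7·2.128 + 8.970·34.40)/183.7 = 3.704 mg/L.

3.70 mg/L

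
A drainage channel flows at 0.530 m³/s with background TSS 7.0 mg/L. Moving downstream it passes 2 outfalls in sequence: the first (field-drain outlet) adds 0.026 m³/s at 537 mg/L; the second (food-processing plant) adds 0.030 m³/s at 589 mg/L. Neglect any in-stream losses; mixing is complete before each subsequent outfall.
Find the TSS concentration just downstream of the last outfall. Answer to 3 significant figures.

60.3 mg/L

After outfall 1: Q = 0.5300 + 0.02600 = 0.5560 m³/s; C = (0.5300·7.000 + 0.02600·537.0)/0.5560 = 31.78 mg/L.
After outfall 2: Q = 0.5560 + 0.03000 = 0.5860 m³/s; C = (0.5560·31.78 + 0.03000·589.0)/0.5860 = 60.31 mg/L.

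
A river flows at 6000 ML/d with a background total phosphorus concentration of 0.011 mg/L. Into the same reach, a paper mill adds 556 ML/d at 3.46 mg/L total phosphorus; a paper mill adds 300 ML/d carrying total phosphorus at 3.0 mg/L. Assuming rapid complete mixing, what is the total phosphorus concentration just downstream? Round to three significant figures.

Mass balance: C = (6000·0.01100 + 556.0·3.460 + 300.0·3.000) / 6856 = 2890/6856 = 0.4215 mg/L.

0.421 mg/L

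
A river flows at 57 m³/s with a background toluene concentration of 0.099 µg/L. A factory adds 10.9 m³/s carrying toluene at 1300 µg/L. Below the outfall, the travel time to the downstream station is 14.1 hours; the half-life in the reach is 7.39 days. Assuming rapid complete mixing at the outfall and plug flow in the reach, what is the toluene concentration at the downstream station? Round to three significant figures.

198 µg/L

Conservation of mass: C = (57.00·0.09900 + 10.90·1300) / 67.90 = 14180/67.90 = 208.8 µg/L.
Half-life 7.39 d → k = ln 2 / 7.39 = 0.09380 d⁻¹.
First-order decay: C = 208.8·exp(−k·t) = 208.8·0.9464 = 197.6 µg/L.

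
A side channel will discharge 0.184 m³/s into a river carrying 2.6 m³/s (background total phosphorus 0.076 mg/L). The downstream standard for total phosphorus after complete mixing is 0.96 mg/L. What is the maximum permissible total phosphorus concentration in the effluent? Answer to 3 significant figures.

13.5 mg/L

At the limit, (Qr·Cr + Qe·Cₑ)/(Qr + Qe) = 0.96:
Cₑ = (2.784·0.96 − 2.600·0.07600) / 0.1840 = 13.45 mg/L.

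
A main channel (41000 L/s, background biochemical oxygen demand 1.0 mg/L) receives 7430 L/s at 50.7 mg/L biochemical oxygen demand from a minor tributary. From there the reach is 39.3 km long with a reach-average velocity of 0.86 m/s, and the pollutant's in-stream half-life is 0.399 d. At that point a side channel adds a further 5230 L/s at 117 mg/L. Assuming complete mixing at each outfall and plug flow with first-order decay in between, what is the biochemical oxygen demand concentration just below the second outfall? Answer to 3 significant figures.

14.5 mg/L

Mass balance: C = (41000·1.000 + 7430·50.70) / 48430 = 417700/48430 = 8.625 mg/L; combined flow 48430 L/s.
Travel time t = 39.3·1000 / 0.86 = 45700 s = 12.69 h.
Half-life 0.399 d → k = ln 2 / 0.399 = 1.737 d⁻¹.
First-order decay: C = 8.625·exp(−k·t) = 8.625·0.3990 = 3.441 mg/L.
Second outfall: C = (48430·3.441 + 5230·117.0)/53660 = 14.51 mg/L.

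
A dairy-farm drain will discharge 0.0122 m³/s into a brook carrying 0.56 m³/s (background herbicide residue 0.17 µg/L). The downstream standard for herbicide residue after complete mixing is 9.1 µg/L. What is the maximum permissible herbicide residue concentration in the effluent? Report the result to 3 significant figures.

419 µg/L

At the limit, (Qr·Cr + Qe·Cₑ)/(Qr + Qe) = 9.1:
Cₑ = (0.5722·9.1 − 0.5600·0.1700) / 0.01220 = 419.0 µg/L.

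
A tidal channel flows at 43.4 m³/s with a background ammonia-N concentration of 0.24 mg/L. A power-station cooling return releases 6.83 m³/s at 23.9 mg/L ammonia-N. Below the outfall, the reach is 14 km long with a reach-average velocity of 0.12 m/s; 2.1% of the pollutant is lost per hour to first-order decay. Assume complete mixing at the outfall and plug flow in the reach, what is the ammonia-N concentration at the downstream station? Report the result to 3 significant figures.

1.74 mg/L

Conservation of mass: C = (43.40·0.2400 + 6.830·23.90) / 50.23 = 173.7/50.23 = 3.457 mg/L.
Travel time t = 14·1000 / 0.12 = 116700 s = 32.41 h.
2.1%/h lost → k = −ln(1 − 0.021) = 0.02122 h⁻¹.
Applying C = C₀e^(−kt): 3.457 × 0.5027 = 1.738 mg/L.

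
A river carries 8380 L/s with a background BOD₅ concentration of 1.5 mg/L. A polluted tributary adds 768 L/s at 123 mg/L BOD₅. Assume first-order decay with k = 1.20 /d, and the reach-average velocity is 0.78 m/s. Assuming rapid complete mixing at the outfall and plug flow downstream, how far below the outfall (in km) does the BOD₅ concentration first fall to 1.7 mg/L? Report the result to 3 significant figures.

Mass balance: C = (8380·1.500 + 768.0·123.0) / 9148 = 107000/9148 = 11.70 mg/L.
Set 11.70·exp(−k·t) = 1.7 → t = ln(11.70/1.7)/k = 138900 s = 38.58 h.
Distance = v·t = 0.78·138900 = 108300 m = 108.3 km.

108 km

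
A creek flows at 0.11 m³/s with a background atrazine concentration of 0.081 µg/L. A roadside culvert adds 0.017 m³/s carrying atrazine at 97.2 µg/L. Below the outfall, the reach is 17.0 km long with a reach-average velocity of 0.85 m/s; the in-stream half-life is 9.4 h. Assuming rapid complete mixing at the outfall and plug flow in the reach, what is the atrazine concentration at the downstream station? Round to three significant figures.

8.68 µg/L

Flow-weighted average: C = (0.1100·0.08100 + 0.01700·97.20) / 0.1270 = 1.661/0.1270 = 13.08 µg/L.
Travel time t = 17.0·1000 / 0.85 = 20000 s = 5.556 h.
Half-life 9.4 h → k = ln 2 / 9.4 = 0.07374 h⁻¹ = 1.770 d⁻¹.
First-order decay: C = 13.08·exp(−k·t) = 13.08·0.6639 = 8.684 µg/L.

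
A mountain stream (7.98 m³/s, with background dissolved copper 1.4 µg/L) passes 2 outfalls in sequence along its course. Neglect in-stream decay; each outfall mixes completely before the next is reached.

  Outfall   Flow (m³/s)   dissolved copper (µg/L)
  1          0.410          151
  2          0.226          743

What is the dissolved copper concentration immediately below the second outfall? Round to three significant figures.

28.0 µg/L

Outfall 1: combined Q = 8.390 m³/s; C = (7.980·1.400 + 0.4100·151.0)/8.390 = 8.711 µg/L.
Outfall 2: combined Q = 8.616 m³/s; C = (8.390·8.711 + 0.2260·743.0)/8.616 = 27.97 µg/L.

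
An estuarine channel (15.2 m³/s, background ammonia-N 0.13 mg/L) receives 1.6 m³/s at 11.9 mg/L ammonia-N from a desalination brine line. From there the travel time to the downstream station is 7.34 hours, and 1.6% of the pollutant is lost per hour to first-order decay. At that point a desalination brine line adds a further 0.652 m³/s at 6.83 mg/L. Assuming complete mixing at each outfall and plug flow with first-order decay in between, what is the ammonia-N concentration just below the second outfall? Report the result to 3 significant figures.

1.32 mg/L

Mixed concentration C = ΣQC/ΣQ = (15.20·0.1300 + 1.600·11.90) / 16.80 = 21.02/16.80 = 1.251 mg/L; combined flow 16.80 m³/s.
1.6%/h lost → k = −ln(1 − 0.016) = 0.01613 h⁻¹.
First-order decay: C = 1.251·exp(−k·t) = 1.251·0.8883 = 1.111 mg/L.
Second outfall: C = (16.80·1.111 + 0.6520·6.830)/17.45 = 1.325 mg/L.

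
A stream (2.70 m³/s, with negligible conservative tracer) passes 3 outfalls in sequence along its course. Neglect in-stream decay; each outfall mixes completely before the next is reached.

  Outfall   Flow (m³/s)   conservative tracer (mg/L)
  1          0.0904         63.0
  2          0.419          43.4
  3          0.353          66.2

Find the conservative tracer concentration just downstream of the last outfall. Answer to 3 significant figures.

13.3 mg/L

Outfall 1: combined Q = 2.790 m³/s; C = (2.700·0 + 0.09040·63.00)/2.790 = 2.041 mg/L.
Outfall 2: combined Q = 3.209 m³/s; C = (2.790·2.041 + 0.4190·43.40)/3.209 = 7.441 mg/L.
Outfall 3: combined Q = 3.562 m³/s; C = (3.209·7.441 + 0.3530·66.20)/3.562 = 13.26 mg/L.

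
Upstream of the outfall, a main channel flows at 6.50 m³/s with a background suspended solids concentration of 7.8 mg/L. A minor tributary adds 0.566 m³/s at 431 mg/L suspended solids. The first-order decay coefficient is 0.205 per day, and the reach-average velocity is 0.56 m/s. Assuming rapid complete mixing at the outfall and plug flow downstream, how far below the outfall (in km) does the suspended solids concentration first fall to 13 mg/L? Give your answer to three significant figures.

275 km

Mixed concentration C = ΣQC/ΣQ = (6.500·7.800 + 0.5660·431.0) / 7.066 = 294.6/7.066 = 41.70 mg/L.
Set 41.70·exp(−k·t) = 13 → t = ln(41.70/13)/k = 491200 s = 136.5 h.
Distance = v·t = 0.56·491200 = 275100 m = 275.1 km.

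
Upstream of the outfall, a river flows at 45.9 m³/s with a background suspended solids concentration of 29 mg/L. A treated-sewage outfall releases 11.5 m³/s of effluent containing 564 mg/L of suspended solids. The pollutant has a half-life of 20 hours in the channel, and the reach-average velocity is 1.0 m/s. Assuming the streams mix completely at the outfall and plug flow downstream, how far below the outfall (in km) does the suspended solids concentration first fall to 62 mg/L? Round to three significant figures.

81.7 km

Mass balance: C = (45.90·29.00 + 11.50·564.0) / 57.40 = 7817/57.40 = 136.2 mg/L.
Half-life 20 h → k = ln 2 / 20 = 0.03466 h⁻¹ = 0.8318 d⁻¹.
Set 136.2·exp(−k·t) = 62 → t = ln(136.2/62)/k = 81740 s = 22.70 h.
Distance = v·t = 1.0·81740 = 81740 m = 81.74 km.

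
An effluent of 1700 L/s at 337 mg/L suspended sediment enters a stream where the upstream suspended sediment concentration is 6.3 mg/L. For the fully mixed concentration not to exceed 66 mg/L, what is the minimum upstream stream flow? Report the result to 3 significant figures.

7720 L/s

Set C_mix = 66: (Q·6.300 + 1700·337.0) / (Q + 1700) = 66
→ Q = 1700·(337.0 − 66)/(66 − 6.300) = 7717 L/s.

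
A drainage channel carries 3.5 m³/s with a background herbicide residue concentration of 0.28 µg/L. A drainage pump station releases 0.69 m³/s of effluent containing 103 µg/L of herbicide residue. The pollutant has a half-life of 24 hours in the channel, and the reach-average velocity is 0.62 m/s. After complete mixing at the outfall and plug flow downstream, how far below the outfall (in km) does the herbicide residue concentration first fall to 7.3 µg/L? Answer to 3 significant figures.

66.2 km

Mixed concentration C = ΣQC/ΣQ = (3.500·0.2800 + 0.6900·103.0) / 4.190 = 72.05/4.190 = 17.20 µg/L.
Half-life 24 h → k = ln 2 / 24 = 0.02888 h⁻¹ = 0.6931 d⁻¹.
Set 17.20·exp(−k·t) = 7.3 → t = ln(17.20/7.3)/k = 106800 s = 29.67 h.
Distance = v·t = 0.62·106800 = 66210 m = 66.21 km.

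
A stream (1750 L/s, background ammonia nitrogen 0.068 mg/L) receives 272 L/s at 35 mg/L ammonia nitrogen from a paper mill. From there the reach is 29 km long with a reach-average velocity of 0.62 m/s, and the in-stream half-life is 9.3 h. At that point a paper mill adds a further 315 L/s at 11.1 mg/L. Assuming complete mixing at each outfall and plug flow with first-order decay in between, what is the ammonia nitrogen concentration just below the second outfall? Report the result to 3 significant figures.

3.06 mg/L

Flow-weighted average: C = (1750·0.06800 + 272.0·35.00) / 2022 = 9639/2022 = 4.767 mg/L; combined flow 2022 L/s.
Travel time t = 29·1000 / 0.62 = 46770 s = 12.99 h.
Half-life 9.3 h → k = ln 2 / 9.3 = 0.07453 h⁻¹ = 1.789 d⁻¹.
First-order decay: C = 4.767·exp(−k·t) = 4.767·0.3797 = 1.810 mg/L.
At the second outfall, C = (2022·1.810 + 315.0·11.10) / (2022 + 315.0) = 3.062 mg/L.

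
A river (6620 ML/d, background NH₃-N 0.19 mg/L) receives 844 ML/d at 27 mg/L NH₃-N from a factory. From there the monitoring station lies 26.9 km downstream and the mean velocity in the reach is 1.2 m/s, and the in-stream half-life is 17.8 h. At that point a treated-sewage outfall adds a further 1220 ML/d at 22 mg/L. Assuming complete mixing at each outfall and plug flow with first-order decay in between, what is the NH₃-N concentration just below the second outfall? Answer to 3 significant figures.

After mixing, C = (6620·0.1900 + 844.0·27.00) / 7464 = 24050/7464 = 3.222 mg/L; combined flow 7464 ML/d.
Travel time t = 26.9·1000 / 1.2 = 22420 s = 6.227 h.
Half-life 17.8 h → k = ln 2 / 17.8 = 0.03894 h⁻¹ = 0.9346 d⁻¹.
After decay, C = 3.222 × e^(−kt) = 3.222 × 0.7847 = 2.528 mg/L.
Second outfall: C = (7464·2.528 + 1220·22.00)/8684 = 5.264 mg/L.

5.26 mg/L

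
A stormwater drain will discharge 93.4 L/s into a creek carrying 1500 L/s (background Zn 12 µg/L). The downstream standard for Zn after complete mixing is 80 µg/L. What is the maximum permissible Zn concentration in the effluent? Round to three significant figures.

At the limit, (Qr·Cr + Qe·Cₑ)/(Qr + Qe) = 80:
Cₑ = (1593·80 − 1500·12.00) / 93.40 = 1172 µg/L.

1170 µg/L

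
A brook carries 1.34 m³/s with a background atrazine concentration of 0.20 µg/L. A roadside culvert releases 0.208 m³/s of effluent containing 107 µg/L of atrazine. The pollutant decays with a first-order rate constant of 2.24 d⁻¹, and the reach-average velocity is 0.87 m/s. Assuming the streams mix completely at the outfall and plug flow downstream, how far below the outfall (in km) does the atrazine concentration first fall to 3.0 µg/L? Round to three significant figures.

Flow-weighted average: C = (1.340·0.2000 + 0.2080·107.0) / 1.548 = 22.52/1.548 = 14.55 µg/L.
Set 14.55·exp(−k·t) = 3.0 → t = ln(14.55/3.0)/k = 60900 s = 16.92 h.
Distance = v·t = 0.87·60900 = 52990 m = 52.99 km.

53.0 km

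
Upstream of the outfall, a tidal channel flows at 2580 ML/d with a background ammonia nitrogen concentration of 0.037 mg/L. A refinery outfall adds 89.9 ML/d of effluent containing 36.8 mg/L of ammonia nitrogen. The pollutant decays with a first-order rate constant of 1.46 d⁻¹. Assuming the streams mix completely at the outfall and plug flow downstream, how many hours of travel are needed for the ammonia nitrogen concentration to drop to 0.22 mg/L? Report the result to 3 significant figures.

Mixed concentration C = ΣQC/ΣQ = (2580·0.03700 + 89.90·36.80) / 2670 = 3404/2670 = 1.275 mg/L.
1.275·exp(−k·t) = 0.22 → t = ln(1.275/0.22)/k = 104000 s = 28.88 h.

28.9 h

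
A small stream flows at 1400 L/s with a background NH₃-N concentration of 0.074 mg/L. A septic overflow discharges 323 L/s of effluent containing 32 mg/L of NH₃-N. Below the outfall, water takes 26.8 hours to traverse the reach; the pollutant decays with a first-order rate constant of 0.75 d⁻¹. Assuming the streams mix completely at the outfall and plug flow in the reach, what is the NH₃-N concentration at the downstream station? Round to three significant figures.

2.62 mg/L

After mixing, C = (1400·0.07400 + 323.0·32.00) / 1723 = 10440/1723 = 6.059 mg/L.
Decay over the reach: 6.059·exp(−kt) = 6.059·0.4328 = 2.622 mg/L.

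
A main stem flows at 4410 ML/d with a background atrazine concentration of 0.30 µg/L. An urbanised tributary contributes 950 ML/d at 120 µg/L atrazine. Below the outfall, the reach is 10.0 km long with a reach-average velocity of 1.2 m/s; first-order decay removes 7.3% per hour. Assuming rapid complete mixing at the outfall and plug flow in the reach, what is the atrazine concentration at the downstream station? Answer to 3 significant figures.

18.1 µg/L

After mixing, C = (4410·0.3000 + 950.0·120.0) / 5360 = 115300/5360 = 21.52 µg/L.
Travel time t = 10.0·1000 / 1.2 = 8333 s = 2.315 h.
7.3%/h lost → k = −ln(1 − 0.073) = 0.07580 h⁻¹.
Applying C = C₀e^(−kt): 21.52 × 0.8391 = 18.05 µg/L.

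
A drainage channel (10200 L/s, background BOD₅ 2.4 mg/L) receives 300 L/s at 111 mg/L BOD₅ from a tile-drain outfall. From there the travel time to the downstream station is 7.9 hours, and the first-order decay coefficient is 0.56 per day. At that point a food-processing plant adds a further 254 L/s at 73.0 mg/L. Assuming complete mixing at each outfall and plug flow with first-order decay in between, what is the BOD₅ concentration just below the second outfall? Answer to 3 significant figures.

After mixing, C = (10200·2.400 + 300.0·111.0) / 10500 = 57780/10500 = 5.503 mg/L; combined flow 10500 L/s.
After decay, C = 5.503 × e^(−kt) = 5.503 × 0.8317 = 4.576 mg/L.
At the second outfall, C = (10500·4.576 + 254.0·73.00) / (10500 + 254.0) = 6.193 mg/L.

6.19 mg/L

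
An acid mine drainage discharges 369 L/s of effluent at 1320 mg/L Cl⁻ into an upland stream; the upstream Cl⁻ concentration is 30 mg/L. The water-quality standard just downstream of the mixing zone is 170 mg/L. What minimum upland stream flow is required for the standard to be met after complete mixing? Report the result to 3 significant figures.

3030 L/s

Set C_mix = 170: (Q·30.00 + 369.0·1320) / (Q + 369.0) = 170
→ Q = 369.0·(1320 − 170)/(170 − 30.00) = 3031 L/s.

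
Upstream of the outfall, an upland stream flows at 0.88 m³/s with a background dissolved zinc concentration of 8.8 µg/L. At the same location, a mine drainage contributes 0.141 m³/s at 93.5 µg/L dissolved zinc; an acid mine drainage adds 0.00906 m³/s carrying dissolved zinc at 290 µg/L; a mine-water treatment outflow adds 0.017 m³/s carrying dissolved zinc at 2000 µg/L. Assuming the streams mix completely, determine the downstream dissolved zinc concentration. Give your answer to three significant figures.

55.0 µg/L

Mass balance: C = (0.8800·8.800 + 0.1410·93.50 + 0.009060·290.0 + 0.01700·2000) / 1.047 = 57.55/1.047 = 54.97 µg/L.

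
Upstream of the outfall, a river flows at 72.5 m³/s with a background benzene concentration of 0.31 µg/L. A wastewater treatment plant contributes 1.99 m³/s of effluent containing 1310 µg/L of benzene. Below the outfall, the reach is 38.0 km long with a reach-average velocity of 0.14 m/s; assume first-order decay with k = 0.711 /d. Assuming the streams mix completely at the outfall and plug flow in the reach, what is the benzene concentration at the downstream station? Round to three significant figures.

After mixing, C = (72.50·0.3100 + 1.990·1310) / 74.49 = 2629/74.49 = 35.30 µg/L.
Travel time t = 38.0·1000 / 0.14 = 271400 s = 75.40 h.
After decay, C = 35.30 × e^(−kt) = 35.30 × 0.1071 = 3.782 µg/L.

3.78 µg/L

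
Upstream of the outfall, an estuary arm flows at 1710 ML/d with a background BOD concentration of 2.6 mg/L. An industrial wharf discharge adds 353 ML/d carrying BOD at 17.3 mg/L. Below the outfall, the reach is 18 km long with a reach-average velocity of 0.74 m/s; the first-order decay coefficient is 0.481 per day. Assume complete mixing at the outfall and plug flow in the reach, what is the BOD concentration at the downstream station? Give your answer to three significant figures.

After mixing, C = (1710·2.600 + 353.0·17.30) / 2063 = 10550/2063 = 5.115 mg/L.
Travel time t = 18·1000 / 0.74 = 24320 s = 6.757 h.
First-order decay: C = 5.115·exp(−k·t) = 5.115·0.8734 = 4.467 mg/L.

4.47 mg/L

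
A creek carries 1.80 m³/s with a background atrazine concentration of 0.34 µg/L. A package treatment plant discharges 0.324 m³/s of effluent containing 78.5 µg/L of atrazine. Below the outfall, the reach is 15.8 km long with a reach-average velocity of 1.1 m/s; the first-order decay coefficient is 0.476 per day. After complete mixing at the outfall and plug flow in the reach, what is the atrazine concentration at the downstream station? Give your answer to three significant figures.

Mass balance: C = (1.800·0.3400 + 0.3240·78.50) / 2.124 = 26.05/2.124 = 12.26 µg/L.
Travel time t = 15.8·1000 / 1.1 = 14360 s = 3.990 h.
After decay, C = 12.26 × e^(−kt) = 12.26 × 0.9239 = 11.33 µg/L.

11.3 µg/L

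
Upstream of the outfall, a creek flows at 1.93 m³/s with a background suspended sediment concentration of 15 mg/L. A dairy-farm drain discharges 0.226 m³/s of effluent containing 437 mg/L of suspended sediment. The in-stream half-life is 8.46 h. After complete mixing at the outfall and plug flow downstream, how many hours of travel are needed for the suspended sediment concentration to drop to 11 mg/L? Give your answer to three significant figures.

20.5 h

After mixing, C = (1.930·15.00 + 0.2260·437.0) / 2.156 = 127.7/2.156 = 59.24 mg/L.
Half-life 8.46 h → k = ln 2 / 8.46 = 0.08193 h⁻¹ = 1.966 d⁻¹.
59.24·exp(−k·t) = 11 → t = ln(59.24/11)/k = 73980 s = 20.55 h.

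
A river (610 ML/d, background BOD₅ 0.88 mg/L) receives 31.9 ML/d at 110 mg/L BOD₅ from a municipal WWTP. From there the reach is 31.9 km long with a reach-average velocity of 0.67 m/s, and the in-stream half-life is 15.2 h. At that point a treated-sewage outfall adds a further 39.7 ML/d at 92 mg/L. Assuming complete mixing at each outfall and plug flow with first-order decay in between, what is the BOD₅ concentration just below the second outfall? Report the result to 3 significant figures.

Mass balance: C = (610.0·0.8800 + 31.90·110.0) / 641.9 = 4046/641.9 = 6.303 mg/L; combined flow 641.9 ML/d.
Travel time t = 31.9·1000 / 0.67 = 47610 s = 13.23 h.
Half-life 15.2 h → k = ln 2 / 15.2 = 0.04560 h⁻¹ = 1.094 d⁻¹.
Decay over the reach: 6.303·exp(−kt) = 6.303·0.5471 = 3.448 mg/L.
Second outfall: C = (641.9·3.448 + 39.70·92.00)/681.6 = 8.606 mg/L.

8.61 mg/L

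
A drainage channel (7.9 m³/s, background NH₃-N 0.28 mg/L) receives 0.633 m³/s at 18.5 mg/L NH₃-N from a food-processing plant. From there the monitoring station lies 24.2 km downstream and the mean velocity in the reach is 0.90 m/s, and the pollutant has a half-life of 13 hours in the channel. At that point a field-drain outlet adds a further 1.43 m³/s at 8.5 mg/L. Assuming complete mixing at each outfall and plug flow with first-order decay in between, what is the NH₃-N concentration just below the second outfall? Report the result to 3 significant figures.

2.16 mg/L

Conservation of mass: C = (7.900·0.2800 + 0.6330·18.50) / 8.533 = 13.92/8.533 = 1.632 mg/L; combined flow 8.533 m³/s.
Travel time t = 24.2·1000 / 0.90 = 26890 s = 7.469 h.
Half-life 13 h → k = ln 2 / 13 = 0.05332 h⁻¹ = 1.280 d⁻¹.
Applying C = C₀e^(−kt): 1.632 × 0.6715 = 1.096 mg/L.
Second outfall: C = (8.533·1.096 + 1.430·8.500)/9.963 = 2.158 mg/L.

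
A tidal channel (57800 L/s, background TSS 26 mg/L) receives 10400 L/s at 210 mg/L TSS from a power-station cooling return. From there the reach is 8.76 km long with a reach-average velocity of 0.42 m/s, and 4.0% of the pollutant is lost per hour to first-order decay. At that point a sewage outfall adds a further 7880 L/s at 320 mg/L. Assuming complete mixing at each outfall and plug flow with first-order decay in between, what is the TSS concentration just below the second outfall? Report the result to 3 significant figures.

71.4 mg/L

After mixing, C = (57800·26.00 + 10400·210.0) / 68200 = 3687000/68200 = 54.06 mg/L; combined flow 68200 L/s.
Travel time t = 8.76·1000 / 0.42 = 20860 s = 5.794 h.
4.0%/h lost → k = −ln(1 − 0.04) = 0.04082 h⁻¹.
Applying C = C₀e^(−kt): 54.06 × 0.7894 = 42.67 mg/L.
At the second outfall, C = (68200·42.67 + 7880·320.0) / (68200 + 7880) = 71.40 mg/L.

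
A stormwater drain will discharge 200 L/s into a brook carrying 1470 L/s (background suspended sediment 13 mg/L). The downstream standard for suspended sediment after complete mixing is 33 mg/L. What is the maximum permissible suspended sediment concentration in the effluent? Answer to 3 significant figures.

180 mg/L

At the limit, (Qr·Cr + Qe·Cₑ)/(Qr + Qe) = 33:
Cₑ = (1670·33 − 1470·13.00) / 200.0 = 180.0 mg/L.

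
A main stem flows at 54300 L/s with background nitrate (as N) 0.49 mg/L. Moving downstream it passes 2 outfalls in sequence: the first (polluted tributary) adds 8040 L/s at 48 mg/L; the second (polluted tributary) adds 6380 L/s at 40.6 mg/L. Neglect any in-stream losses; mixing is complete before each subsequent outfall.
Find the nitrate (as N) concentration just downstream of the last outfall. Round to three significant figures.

9.77 mg/L

After outfall 1: Q = 54300 + 8040 = 62340 L/s; C = (54300·0.4900 + 8040·48.00)/62340 = 6.617 mg/L.
After outfall 2: Q = 62340 + 6380 = 68720 L/s; C = (62340·6.617 + 6380·40.60)/68720 = 9.772 mg/L.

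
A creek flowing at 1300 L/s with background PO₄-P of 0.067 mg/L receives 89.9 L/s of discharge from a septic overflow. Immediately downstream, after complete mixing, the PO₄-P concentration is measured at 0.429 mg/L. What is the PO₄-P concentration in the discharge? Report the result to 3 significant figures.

Mass balance: 1300·0.06700 + 89.90·Cₑ = 1390·0.4290
→ Cₑ = (1390·0.4290 − 1300·0.06700) / 89.90 = 5.664 mg/L.

5.66 mg/L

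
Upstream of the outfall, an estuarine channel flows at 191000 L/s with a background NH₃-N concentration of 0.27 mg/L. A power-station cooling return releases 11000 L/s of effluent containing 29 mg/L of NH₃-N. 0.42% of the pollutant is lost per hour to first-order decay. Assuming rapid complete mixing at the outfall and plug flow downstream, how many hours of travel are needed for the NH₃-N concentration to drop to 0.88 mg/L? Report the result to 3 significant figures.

Mass balance: C = (191000·0.2700 + 11000·29.00) / 202000 = 370600/202000 = 1.835 mg/L.
0.42%/h lost → k = −ln(1 − 0.0042) = 0.004209 h⁻¹.
1.835·exp(−k·t) = 0.88 → t = ln(1.835/0.88)/k = 628300 s = 174.5 h.

175 h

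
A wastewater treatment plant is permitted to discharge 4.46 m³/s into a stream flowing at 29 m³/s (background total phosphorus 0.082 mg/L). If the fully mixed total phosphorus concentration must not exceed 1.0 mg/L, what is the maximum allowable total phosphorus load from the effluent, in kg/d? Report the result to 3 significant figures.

Mass balance at the limit: 29.00·0.08200 + 4.460·Cₑ = 33.46·1.0 → Cₑ = 6.969 mg/L.
Load = 4.460 m³/s × 6.969 g/m³ × 86 400 s/d = 2685 kg/d.

2690 kg/d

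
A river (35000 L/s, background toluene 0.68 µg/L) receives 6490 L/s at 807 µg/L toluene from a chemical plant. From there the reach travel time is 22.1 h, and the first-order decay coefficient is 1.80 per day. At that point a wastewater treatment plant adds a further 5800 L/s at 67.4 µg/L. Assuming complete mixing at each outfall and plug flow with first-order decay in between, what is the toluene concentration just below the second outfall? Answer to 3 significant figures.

After mixing, C = (35000·0.6800 + 6490·807.0) / 41490 = 5261000/41490 = 126.8 µg/L; combined flow 41490 L/s.
Applying C = C₀e^(−kt): 126.8 × 0.1906 = 24.17 µg/L.
Second outfall: C = (41490·24.17 + 5800·67.40)/47290 = 29.47 µg/L.

29.5 µg/L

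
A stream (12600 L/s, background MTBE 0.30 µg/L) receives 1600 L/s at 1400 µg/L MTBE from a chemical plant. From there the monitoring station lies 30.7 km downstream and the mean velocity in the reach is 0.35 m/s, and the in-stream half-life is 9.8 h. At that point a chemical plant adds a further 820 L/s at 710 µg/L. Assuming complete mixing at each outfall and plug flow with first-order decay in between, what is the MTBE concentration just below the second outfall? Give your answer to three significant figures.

Conservation of mass: C = (12600·0.3000 + 1600·1400) / 14200 = 2244000/14200 = 158.0 µg/L; combined flow 14200 L/s.
Travel time t = 30.7·1000 / 0.35 = 87710 s = 24.37 h.
Half-life 9.8 h → k = ln 2 / 9.8 = 0.07073 h⁻¹ = 1.698 d⁻¹.
Applying C = C₀e^(−kt): 158.0 × 0.1785 = 28.20 µg/L.
Second outfall: C = (14200·28.20 + 820.0·710.0)/15020 = 65.42 µg/L.

65.4 µg/L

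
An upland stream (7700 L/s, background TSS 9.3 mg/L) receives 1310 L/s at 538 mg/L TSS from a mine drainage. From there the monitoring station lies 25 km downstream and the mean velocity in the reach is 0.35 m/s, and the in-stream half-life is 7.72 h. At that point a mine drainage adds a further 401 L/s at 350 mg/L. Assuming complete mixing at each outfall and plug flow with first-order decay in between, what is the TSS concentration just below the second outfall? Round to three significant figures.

28.8 mg/L

Flow-weighted average: C = (7700·9.300 + 1310·538.0) / 9010 = 776400/9010 = 86.17 mg/L; combined flow 9010 L/s.
Travel time t = 25·1000 / 0.35 = 71430 s = 19.84 h.
Half-life 7.72 h → k = ln 2 / 7.72 = 0.08979 h⁻¹ = 2.155 d⁻¹.
Applying C = C₀e^(−kt): 86.17 × 0.1684 = 14.51 mg/L.
At the second outfall, C = (9010·14.51 + 401.0·350.0) / (9010 + 401.0) = 28.81 mg/L.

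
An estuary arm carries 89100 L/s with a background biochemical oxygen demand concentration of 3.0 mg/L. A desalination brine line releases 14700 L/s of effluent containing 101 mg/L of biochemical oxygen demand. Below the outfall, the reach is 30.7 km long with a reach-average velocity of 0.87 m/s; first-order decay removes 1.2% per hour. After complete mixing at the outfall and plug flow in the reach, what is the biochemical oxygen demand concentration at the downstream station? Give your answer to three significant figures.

Conservation of mass: C = (89100·3.000 + 14700·101.0) / 103800 = 1752000/103800 = 16.88 mg/L.
Travel time t = 30.7·1000 / 0.87 = 35290 s = 9.802 h.
1.2%/h lost → k = −ln(1 − 0.012) = 0.01207 h⁻¹.
Decay over the reach: 16.88·exp(−kt) = 16.88·0.8884 = 14.99 mg/L.

15.0 mg/L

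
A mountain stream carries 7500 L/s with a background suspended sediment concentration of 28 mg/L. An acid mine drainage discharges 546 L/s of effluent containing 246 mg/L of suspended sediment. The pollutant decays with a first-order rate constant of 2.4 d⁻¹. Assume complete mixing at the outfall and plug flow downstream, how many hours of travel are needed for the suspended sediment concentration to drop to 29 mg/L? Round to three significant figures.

Conservation of mass: C = (7500·28.00 + 546.0·246.0) / 8046 = 344300/8046 = 42.79 mg/L.
42.79·exp(−k·t) = 29 → t = ln(42.79/29)/k = 14010 s = 3.891 h.

3.89 h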